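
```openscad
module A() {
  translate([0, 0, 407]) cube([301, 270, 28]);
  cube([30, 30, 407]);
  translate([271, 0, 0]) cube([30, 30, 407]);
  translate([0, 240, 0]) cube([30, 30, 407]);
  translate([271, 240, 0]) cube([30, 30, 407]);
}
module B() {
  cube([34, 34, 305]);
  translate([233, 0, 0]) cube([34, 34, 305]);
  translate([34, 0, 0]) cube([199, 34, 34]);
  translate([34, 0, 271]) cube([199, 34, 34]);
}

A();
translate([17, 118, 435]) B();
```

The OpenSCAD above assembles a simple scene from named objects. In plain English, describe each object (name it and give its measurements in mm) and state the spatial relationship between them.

A is a four-legged stool. The seat is a 301×270×28 mm slab whose top surface is at z = 435 mm; four square legs, each 30×30 mm in cross-section, run from the floor (z = 0) to the underside of the seat, each flush with a corner of the seat.

B is a rectangular picture frame lying in the x–z plane (depth along y). The opening is 199 mm wide (x) by 237 mm tall (z), surrounded by a border 34 mm wide on all four sides. The frame is 34 mm deep and is made of two full-height vertical stiles with two horizontal rails fitted between them.

The picture frame is on top of the stool, centred.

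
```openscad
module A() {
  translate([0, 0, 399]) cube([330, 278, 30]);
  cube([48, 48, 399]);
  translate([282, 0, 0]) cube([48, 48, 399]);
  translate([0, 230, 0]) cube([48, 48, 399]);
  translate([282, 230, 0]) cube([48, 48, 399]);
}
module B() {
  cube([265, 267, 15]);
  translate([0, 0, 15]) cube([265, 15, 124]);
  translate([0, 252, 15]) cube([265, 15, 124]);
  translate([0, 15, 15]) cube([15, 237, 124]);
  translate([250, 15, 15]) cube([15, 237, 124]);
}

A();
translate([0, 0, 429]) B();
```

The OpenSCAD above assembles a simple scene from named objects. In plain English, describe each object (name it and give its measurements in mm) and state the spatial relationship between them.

A is a four-legged stool. The seat is a 330×278×30 mm slab whose top surface is at z = 429 mm; four square legs, each 48×48 mm in cross-section, run from the floor (z = 0) to the underside of the seat, each flush with a corner of the seat.

B is an open-topped rectangular box: outside dimensions 265×267×139 mm, with a uniform wall and base thickness of 15 mm. The base is a full 265×267 slab on the floor; four walls sit on top of the base. The front and back walls (the −y and +y sides) span the full width; the two side walls fit between them.

The open box is on top of the stool.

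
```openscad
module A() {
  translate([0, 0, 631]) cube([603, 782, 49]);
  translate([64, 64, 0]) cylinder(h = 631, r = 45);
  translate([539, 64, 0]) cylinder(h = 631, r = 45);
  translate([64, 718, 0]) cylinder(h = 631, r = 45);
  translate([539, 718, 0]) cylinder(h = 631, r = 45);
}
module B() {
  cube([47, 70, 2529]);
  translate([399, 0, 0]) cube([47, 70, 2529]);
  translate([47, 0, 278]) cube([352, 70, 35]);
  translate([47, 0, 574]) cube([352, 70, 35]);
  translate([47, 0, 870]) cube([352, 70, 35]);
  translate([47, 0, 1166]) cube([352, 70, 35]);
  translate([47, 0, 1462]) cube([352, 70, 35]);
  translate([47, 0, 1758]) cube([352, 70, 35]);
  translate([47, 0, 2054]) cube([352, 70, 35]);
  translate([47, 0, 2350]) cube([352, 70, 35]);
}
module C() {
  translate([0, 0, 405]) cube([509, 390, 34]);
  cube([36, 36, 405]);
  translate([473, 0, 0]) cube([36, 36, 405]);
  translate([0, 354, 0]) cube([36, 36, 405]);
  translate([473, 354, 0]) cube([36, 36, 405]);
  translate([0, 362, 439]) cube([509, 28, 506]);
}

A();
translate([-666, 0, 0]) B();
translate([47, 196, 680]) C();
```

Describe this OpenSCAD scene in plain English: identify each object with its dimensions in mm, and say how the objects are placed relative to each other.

A is a table: top 603 mm (x) × 782 mm (y), 49 mm thick, upper face at z = 680 mm, on four round legs of 90 mm diameter, each leg's bounding box inset 19 mm from the nearest pair of top edges, running from z = 0 to the bottom of the top.

B is a wooden ladder with two side rails of 47×70 mm section and 2529 mm height, set 446 mm apart overall. Between them run 8 rectangular rungs (70 mm deep, 35 mm thick), front faces flush with the rails' −y face. The bottom of the first rung is 278 mm above the floor and each subsequent rung is 296 mm higher than the one below.

C is a chair. The seat is a 509×390×34 mm slab with its top at z = 439 mm, on four 36×36 mm corner legs (flush with the seat edges, standing on z = 0). A flat backrest 28 mm thick, 506 mm tall, spans the full seat width and rises from the seat top along its +y edge, rear face flush with the rear of the seat.

The ladder is on the floor beside the table on its −x side. The chair is on top of the table, centred.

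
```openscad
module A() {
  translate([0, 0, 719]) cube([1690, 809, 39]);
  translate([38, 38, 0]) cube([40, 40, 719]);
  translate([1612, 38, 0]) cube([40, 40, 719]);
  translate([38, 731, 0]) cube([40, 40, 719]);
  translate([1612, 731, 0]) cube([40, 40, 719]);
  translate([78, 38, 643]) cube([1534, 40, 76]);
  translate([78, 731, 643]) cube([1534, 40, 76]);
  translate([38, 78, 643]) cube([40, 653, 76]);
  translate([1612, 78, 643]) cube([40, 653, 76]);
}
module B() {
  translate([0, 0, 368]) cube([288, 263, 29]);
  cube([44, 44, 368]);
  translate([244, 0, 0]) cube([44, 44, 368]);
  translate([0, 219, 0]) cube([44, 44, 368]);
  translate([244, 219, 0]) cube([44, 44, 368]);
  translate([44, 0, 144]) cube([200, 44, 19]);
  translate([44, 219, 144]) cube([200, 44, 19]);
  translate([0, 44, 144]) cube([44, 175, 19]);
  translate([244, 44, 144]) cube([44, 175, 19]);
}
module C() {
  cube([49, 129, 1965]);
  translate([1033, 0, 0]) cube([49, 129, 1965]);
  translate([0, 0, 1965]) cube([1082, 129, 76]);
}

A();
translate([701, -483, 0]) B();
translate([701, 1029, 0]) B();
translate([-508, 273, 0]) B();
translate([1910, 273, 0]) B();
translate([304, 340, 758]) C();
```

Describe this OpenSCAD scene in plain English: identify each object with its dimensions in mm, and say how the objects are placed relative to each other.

A is a rectangular dining table. The top is 1690×809×39 mm with its upper surface at z = 758 mm. It stands on four 40×40 mm square legs, each inset 38 mm from the nearest pair of top edges, running from the floor to the underside of the top. Four apron rails, 40 mm thick and 76 mm tall, run between adjacent legs with their top edges flush with the underside of the top and their outer faces flush with the legs' outer faces.

B is a four-legged stool. The seat is a 288×263×29 mm slab whose top surface is at z = 397 mm; four square legs, each 44×44 mm in cross-section, run from the floor (z = 0) to the underside of the seat, each flush with a corner of the seat. Four stretchers, 44 mm wide and 19 mm tall, connect adjacent legs with their undersides at z = 144 mm, each running between the inner faces of the legs it joins and aligned with the legs' outer faces on the other axis.

C is a door frame. The clear opening is 984 mm wide and 1965 mm high. Two 49 mm wide jambs, 129 mm deep, stand either side of the opening from the floor to the top of the opening. A 76 mm thick head sits across the top of both jambs, spanning the full outside width of the frame.

Four stools sit around the table at the −y, +y, −x, +x sides. The door frame is on top of the table, centred.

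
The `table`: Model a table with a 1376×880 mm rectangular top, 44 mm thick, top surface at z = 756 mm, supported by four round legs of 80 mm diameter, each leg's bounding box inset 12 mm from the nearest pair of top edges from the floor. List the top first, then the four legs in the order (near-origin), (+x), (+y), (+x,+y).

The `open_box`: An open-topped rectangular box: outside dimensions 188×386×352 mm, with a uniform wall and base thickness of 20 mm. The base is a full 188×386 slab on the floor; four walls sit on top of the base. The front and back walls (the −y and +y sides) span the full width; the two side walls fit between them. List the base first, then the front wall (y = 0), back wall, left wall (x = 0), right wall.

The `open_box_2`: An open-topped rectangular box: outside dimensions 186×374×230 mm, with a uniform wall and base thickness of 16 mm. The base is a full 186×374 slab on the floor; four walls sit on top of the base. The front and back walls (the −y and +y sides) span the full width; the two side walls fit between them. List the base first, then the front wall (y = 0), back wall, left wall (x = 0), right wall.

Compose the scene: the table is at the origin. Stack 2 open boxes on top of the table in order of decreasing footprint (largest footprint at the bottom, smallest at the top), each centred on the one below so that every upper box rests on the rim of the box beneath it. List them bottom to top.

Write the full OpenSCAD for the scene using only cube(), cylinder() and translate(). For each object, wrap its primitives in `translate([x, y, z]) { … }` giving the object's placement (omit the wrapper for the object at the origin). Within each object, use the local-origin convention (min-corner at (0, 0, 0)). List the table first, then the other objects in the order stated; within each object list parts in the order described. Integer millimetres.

translate([0, 0, 712]) cube([1376, 880, 44]);
translate([52, 52, 0]) cylinder(h = 712, r = 40);
translate([1324, 52, 0]) cylinder(h = 712, r = 40);
translate([52, 828, 0]) cylinder(h = 712, r = 40);
translate([1324, 828, 0]) cylinder(h = 712, r = 40);
translate([594, 247, 756]) {
  cube([188, 386, 20]);
  translate([0, 0, 20]) cube([188, 20, 332]);
  translate([0, 366, 20]) cube([188, 20, 332]);
  translate([0, 20, 20]) cube([20, 346, 332]);
  translate([168, 20, 20]) cube([20, 346, 332]);
}
translate([595, 253, 1108]) {
  cube([186, 374, 16]);
  translate([0, 0, 16]) cube([186, 16, 214]);
  translate([0, 358, 16]) cube([186, 16, 214]);
  translate([0, 16, 16]) cube([16, 342, 214]);
  translate([170, 16, 16]) cube([16, 342, 214]);
}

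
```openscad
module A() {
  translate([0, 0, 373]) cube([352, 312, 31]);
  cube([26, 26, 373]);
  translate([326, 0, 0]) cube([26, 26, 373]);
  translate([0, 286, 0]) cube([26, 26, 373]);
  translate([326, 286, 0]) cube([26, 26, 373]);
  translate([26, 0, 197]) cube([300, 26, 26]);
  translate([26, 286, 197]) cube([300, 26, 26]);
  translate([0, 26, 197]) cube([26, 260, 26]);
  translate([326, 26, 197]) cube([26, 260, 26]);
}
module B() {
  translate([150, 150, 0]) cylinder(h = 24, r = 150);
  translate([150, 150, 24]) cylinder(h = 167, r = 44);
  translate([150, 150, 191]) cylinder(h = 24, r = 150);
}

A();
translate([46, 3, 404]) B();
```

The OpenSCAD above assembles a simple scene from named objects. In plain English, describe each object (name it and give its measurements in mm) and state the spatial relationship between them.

A is a four-legged stool. The seat is 352×312 mm, 31 mm thick, top at z = 404 mm. It stands on four square legs, each 26×26 mm in cross-section, from z = 0 to the seat underside, each flush with a corner of the seat. Four stretchers, 26 mm wide and 26 mm tall, connect adjacent legs with their undersides at z = 197 mm, each running between the inner faces of the legs it joins and aligned with the legs' outer faces on the other axis.

B is a spool: two coaxial disc flanges of radius 150 mm and thickness 24 mm, joined by a core cylinder of radius 44 mm and height 167 mm. The lower flange rests on z = 0 and the three cylinders share a vertical axis.

The spool is on top of the stool.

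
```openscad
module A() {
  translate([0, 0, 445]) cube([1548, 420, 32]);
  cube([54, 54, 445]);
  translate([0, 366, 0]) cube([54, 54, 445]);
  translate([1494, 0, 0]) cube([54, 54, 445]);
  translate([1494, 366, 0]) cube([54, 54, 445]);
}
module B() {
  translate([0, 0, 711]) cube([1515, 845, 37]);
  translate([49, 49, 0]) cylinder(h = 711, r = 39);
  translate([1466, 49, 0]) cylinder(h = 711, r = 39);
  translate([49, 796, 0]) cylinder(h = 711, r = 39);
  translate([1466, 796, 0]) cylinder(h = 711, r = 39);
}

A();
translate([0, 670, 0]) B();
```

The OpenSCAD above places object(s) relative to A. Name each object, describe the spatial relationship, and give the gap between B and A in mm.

A is a bench. B is a table. The table is on the floor beside the bench on its +y side. The gap between the table and the bench is 250 mm.

The table's nearest face is 250 mm from the bench's +y face.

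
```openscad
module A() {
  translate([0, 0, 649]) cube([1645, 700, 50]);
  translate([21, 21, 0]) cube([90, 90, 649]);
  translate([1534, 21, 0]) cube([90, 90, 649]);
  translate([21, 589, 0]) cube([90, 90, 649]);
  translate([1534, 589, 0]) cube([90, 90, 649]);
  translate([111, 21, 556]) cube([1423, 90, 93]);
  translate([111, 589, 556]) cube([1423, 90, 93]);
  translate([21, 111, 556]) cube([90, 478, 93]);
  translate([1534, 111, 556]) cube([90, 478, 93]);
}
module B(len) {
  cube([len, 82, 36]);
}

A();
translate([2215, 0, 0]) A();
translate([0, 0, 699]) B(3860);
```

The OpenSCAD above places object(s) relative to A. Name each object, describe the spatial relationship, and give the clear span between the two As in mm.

Second table starts at x = 2215; first ends at x = 1645; clear span = 2215 − 1645 = 570 mm.

A is a table. B is a beam. A beam spans the tops of two tables. The clear span between the two tables is 570 mm.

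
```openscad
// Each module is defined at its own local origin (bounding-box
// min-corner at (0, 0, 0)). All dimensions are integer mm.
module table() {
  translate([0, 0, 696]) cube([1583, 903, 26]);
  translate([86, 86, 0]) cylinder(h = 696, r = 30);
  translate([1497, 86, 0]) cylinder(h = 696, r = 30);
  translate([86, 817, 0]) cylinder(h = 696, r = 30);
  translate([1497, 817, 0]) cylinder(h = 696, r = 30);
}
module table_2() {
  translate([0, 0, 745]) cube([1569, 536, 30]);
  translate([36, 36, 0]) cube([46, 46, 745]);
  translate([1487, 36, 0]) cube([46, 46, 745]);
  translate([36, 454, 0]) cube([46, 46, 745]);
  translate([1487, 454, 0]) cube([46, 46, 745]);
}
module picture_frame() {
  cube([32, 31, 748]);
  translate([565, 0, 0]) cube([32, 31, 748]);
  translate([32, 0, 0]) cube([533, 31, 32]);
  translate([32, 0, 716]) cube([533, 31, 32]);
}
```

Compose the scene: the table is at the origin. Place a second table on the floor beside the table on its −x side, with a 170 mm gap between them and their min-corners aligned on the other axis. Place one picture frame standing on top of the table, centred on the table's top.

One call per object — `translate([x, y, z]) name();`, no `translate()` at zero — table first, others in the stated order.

table();
translate([-1739, 0, 0]) table_2();
translate([493, 436, 722]) picture_frame();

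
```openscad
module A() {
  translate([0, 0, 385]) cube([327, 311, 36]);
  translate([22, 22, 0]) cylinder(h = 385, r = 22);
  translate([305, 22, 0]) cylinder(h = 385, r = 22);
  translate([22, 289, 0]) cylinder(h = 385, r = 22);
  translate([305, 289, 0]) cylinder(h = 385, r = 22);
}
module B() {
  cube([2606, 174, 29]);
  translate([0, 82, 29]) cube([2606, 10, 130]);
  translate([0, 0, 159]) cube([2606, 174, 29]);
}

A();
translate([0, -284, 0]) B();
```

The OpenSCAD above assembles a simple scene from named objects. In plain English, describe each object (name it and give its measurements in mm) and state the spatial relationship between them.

A is a simple wooden stool: a rectangular seat 327 mm (x) by 311 mm (y), 36 mm thick, top face at z = 421 mm, on four round legs, each 44 mm in diameter. The legs rest on z = 0, each leg's axis is inset half a diameter from the nearest pair of seat edges (so the leg's bounding box is flush with the corner).

B is an I-beam lying along x, 2606 mm long. Overall section height 188 mm. Two flanges 174 mm wide (y) and 29 mm thick, one on the floor and one at the top; a web 10 mm thick runs between them, centred on the flange width.

The I-beam is on the floor beside the stool on its −y side.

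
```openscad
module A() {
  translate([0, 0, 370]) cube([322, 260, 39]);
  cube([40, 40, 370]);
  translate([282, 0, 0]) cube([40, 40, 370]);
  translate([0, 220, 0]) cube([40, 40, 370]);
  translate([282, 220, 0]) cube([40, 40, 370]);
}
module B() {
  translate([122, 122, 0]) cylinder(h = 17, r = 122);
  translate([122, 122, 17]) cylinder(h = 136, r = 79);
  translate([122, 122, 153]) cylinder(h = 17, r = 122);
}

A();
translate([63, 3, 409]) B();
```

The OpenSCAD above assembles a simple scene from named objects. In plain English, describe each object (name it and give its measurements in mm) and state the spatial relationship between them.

A is a four-legged stool. The seat is 322×260 mm, 39 mm thick, top at z = 409 mm. It stands on four square legs, each 40×40 mm in cross-section, from z = 0 to the seat underside, each flush with a corner of the seat.

B is a spool: two coaxial disc flanges of radius 122 mm and thickness 17 mm, joined by a core cylinder of radius 79 mm and height 136 mm. The lower flange rests on z = 0 and the three cylinders share a vertical axis.

The spool is on top of the stool.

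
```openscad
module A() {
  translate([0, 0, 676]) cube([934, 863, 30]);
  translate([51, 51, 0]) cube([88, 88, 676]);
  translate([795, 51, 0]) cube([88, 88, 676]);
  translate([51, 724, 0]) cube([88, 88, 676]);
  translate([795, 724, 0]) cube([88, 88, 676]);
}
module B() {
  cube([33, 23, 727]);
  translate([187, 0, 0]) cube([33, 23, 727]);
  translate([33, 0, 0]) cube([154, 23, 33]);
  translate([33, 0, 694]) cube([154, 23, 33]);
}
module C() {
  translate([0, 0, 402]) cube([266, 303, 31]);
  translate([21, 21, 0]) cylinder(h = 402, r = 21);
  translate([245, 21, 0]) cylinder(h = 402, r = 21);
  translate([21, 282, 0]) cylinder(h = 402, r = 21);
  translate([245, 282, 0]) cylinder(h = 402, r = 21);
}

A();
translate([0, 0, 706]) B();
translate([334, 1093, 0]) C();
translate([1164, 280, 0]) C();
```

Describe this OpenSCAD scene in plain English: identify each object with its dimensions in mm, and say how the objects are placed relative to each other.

A is a table: top 934 mm (x) × 863 mm (y), 30 mm thick, upper face at z = 706 mm, on four 88×88 mm square legs, each inset 51 mm from the nearest pair of top edges, running from z = 0 to the bottom of the top.

B is a rectangular picture frame lying in the x–z plane (depth along y). The opening is 154 mm wide (x) by 661 mm tall (z), surrounded by a border 33 mm wide on all four sides. The frame is 23 mm deep and is made of two full-height vertical stiles with two horizontal rails fitted between them.

C is a four-legged stool. The seat is 266×303 mm, 31 mm thick, top at z = 433 mm. It stands on four round legs, each 42 mm in diameter, from z = 0 to the seat underside, each leg's axis is inset half a diameter from the nearest pair of seat edges (so the leg's bounding box is flush with the corner).

The picture frame is on top of the table. Two stools sit around the table at the +y, +x sides.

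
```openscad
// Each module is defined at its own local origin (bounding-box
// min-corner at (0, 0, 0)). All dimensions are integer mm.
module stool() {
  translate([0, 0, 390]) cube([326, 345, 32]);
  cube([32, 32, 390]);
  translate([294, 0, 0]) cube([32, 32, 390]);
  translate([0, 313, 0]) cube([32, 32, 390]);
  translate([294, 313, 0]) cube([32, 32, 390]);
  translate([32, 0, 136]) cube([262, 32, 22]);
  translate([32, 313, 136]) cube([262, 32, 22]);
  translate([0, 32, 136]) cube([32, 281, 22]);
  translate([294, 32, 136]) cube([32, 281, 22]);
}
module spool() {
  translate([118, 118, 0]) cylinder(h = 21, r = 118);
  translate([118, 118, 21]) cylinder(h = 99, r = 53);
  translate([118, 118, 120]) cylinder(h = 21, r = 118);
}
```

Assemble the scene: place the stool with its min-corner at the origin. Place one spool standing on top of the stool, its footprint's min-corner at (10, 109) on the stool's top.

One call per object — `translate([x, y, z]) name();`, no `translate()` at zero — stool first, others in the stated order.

stool();
translate([10, 109, 422]) spool();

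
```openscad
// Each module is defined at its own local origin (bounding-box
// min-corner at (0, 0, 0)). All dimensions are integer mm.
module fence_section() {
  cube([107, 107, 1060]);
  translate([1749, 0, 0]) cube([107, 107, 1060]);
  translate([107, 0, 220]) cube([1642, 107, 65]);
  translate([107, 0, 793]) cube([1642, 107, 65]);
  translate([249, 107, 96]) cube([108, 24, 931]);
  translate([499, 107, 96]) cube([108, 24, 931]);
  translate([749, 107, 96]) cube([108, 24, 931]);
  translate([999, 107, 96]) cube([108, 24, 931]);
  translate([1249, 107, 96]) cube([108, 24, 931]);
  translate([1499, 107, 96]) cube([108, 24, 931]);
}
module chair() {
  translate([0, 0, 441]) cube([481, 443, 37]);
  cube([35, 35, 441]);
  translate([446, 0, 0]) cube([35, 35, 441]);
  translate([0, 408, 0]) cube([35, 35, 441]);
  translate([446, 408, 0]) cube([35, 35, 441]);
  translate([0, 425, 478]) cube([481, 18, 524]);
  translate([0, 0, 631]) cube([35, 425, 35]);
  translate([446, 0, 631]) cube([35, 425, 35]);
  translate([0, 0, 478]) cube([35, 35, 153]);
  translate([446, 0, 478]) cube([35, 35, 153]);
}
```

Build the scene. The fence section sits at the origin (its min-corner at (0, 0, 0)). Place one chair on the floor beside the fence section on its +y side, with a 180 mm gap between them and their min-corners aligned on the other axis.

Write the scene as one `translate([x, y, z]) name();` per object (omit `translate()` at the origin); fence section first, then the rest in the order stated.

fence_section();
translate([0, 311, 0]) chair();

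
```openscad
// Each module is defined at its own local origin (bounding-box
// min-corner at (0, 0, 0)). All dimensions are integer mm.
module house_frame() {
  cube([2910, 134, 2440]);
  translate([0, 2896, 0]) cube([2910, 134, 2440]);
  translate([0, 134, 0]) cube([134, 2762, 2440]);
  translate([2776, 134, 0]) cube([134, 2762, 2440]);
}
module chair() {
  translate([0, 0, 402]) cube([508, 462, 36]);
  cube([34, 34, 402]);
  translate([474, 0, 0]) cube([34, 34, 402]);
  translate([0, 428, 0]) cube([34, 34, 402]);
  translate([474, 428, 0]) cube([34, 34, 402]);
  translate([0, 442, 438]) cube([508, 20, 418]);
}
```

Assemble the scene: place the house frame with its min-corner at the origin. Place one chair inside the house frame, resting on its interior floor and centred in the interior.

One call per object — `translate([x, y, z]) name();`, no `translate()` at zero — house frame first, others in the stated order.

house_frame();
translate([1201, 1284, 0]) chair();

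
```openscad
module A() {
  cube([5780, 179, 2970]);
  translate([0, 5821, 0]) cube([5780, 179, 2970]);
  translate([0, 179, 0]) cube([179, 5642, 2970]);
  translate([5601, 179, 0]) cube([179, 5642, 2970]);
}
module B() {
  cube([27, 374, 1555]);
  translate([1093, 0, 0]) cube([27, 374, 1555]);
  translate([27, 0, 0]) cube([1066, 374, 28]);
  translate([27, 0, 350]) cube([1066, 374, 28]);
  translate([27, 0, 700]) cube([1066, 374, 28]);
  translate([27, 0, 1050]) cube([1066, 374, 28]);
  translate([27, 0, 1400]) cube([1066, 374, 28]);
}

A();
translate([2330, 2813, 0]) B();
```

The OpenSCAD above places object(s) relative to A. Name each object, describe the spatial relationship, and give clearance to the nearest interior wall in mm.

Clearances: x = 2151, y = 2634; minimum 2151 mm.

A is a house frame. B is a bookshelf. The bookshelf sits inside the house frame, centred. The clearance to the nearest interior wall is 2151 mm.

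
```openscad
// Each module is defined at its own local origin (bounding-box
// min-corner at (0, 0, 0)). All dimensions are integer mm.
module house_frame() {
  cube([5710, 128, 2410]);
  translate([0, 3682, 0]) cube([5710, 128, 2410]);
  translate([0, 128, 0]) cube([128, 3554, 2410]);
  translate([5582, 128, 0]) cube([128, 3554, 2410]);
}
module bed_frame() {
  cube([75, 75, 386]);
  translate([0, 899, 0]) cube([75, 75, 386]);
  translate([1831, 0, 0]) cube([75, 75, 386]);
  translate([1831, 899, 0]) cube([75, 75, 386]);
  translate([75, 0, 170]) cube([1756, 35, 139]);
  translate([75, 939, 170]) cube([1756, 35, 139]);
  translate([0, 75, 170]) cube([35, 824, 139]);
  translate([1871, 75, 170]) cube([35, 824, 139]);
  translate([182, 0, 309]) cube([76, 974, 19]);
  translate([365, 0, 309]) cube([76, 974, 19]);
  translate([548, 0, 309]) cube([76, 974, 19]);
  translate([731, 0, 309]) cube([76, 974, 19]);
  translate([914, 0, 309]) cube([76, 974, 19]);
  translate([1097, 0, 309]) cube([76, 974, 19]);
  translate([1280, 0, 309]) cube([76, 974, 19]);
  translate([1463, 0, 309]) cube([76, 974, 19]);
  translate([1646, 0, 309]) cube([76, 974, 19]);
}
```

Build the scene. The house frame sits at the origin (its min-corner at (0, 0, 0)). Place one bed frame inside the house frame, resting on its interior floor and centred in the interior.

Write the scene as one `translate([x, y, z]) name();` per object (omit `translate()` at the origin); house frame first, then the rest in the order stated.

house_frame();
translate([1902, 1418, 0]) bed_frame();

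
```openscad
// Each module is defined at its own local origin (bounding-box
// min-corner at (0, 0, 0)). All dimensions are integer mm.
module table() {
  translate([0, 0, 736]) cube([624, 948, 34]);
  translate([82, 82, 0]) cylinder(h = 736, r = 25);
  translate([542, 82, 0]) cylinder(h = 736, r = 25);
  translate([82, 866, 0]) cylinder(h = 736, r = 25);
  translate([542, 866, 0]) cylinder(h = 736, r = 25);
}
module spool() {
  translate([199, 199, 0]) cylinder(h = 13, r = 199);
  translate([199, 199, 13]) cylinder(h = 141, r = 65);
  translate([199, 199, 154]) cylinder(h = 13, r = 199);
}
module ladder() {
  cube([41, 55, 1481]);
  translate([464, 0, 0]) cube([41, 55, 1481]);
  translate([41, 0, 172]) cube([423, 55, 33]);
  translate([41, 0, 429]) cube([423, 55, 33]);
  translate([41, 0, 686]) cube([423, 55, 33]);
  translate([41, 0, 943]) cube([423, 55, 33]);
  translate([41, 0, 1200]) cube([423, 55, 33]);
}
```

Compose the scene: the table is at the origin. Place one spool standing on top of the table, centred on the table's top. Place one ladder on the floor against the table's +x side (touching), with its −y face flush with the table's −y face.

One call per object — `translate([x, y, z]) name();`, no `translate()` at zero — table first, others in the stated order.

table();
translate([113, 275, 770]) spool();
translate([624, 0, 0]) ladder();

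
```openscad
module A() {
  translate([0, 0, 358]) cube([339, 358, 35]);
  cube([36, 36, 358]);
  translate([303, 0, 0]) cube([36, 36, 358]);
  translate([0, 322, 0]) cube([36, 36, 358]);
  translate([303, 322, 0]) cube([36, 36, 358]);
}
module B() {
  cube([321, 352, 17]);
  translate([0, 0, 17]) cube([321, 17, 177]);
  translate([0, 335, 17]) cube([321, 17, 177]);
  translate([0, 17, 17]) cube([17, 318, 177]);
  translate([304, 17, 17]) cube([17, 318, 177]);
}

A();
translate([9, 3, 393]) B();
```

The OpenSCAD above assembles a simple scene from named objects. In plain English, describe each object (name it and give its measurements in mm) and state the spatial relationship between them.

A is a simple wooden stool: a rectangular seat 339 mm (x) by 358 mm (y), 35 mm thick, top face at z = 393 mm, on four square legs, each 36×36 mm in cross-section. The legs rest on z = 0, each flush with a corner of the seat.

B is an open-topped rectangular box: outside dimensions 321×352×194 mm, with a uniform wall and base thickness of 17 mm. The base is a full 321×352 slab on the floor; four walls sit on top of the base. The front and back walls (the −y and +y sides) span the full width; the two side walls fit between them.

The open box is on top of the stool, centred.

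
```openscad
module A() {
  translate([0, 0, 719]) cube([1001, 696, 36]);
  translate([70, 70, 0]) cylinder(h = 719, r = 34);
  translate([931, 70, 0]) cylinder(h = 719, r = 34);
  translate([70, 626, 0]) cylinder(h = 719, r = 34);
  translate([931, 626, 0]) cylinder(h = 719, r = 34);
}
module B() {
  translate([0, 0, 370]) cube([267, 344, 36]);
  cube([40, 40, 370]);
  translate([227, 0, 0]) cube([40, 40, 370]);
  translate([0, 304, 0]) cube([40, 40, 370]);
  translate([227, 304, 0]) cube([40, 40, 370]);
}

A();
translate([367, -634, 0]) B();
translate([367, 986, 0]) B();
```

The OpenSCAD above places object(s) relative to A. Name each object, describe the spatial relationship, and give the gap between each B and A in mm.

Each stool's nearest face is 290 mm from the table's bounding box.

A is a table. B is a stool. Two stools sit around the table at the −y, +y sides. The gap between each stool and the table is 290 mm.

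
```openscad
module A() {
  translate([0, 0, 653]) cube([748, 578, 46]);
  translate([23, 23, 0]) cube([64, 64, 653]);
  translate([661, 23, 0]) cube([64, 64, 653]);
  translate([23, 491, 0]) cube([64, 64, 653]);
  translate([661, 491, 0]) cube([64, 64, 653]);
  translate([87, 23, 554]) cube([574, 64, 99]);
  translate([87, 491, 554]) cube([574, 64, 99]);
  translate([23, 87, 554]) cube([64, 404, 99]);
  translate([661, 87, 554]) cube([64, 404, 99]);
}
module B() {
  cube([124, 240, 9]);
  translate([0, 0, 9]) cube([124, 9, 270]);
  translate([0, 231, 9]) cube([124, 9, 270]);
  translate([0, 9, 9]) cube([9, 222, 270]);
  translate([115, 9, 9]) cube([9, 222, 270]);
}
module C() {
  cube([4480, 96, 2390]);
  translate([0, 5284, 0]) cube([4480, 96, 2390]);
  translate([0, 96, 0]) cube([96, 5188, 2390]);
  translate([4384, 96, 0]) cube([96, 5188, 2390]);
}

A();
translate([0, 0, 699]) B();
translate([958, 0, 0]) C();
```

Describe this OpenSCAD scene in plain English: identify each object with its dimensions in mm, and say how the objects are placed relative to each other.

A is a rectangular dining table. The top is 748×578×46 mm with its upper surface at z = 699 mm. It stands on four 64×64 mm square legs, each inset 23 mm from the nearest pair of top edges, running from the floor to the underside of the top. Four apron rails, 64 mm thick and 99 mm tall, run between adjacent legs with their top edges flush with the underside of the top and their outer faces flush with the legs' outer faces.

B is an open storage box with external size 124×240×279 mm and wall thickness 9 mm (the base is also 9 mm thick). The base covers the whole footprint; the four walls stand on the base, with the y-facing walls full-width and the x-facing walls fitting between their inner faces.

C is the wall frame of a small rectangular building: four walls, each 2390 mm tall and 96 mm thick, enclosing a footprint 4480 mm (x) by 5380 mm (y) outside-to-outside, with no floor or roof. The front and back walls (the −y and +y sides) span the full width; the two side walls fit between them.

The open box is on top of the table. The house frame is on the floor beside the table on its +x side.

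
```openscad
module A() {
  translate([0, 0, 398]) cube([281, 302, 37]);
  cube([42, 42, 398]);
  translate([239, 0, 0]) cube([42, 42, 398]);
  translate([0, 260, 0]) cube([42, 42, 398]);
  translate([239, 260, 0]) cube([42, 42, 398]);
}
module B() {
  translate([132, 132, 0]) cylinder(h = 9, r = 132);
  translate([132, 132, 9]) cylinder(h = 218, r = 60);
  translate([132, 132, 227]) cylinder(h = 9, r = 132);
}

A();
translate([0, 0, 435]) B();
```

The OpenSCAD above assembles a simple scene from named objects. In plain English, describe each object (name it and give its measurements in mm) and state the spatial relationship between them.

A is a four-legged stool. The seat is 281×302 mm, 37 mm thick, top at z = 435 mm. It stands on four square legs, each 42×42 mm in cross-section, from z = 0 to the seat underside, each flush with a corner of the seat.

B is a spool: two coaxial disc flanges of radius 132 mm and thickness 9 mm, joined by a core cylinder of radius 60 mm and height 218 mm. The lower flange rests on z = 0 and the three cylinders share a vertical axis.

The spool is on top of the stool.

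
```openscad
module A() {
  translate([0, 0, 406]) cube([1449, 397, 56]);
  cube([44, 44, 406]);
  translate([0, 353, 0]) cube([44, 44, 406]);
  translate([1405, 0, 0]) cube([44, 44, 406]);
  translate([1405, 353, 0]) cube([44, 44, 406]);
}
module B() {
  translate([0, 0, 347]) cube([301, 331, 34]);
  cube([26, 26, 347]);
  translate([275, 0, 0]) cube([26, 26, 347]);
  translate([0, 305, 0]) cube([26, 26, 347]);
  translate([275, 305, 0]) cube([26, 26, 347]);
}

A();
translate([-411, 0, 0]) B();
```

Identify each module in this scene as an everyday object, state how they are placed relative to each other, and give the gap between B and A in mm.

The stool's nearest face is 110 mm from the bench's −x face.

A is a bench. B is a stool. The stool is on the floor beside the bench on its −x side. The gap between the stool and the bench is 110 mm.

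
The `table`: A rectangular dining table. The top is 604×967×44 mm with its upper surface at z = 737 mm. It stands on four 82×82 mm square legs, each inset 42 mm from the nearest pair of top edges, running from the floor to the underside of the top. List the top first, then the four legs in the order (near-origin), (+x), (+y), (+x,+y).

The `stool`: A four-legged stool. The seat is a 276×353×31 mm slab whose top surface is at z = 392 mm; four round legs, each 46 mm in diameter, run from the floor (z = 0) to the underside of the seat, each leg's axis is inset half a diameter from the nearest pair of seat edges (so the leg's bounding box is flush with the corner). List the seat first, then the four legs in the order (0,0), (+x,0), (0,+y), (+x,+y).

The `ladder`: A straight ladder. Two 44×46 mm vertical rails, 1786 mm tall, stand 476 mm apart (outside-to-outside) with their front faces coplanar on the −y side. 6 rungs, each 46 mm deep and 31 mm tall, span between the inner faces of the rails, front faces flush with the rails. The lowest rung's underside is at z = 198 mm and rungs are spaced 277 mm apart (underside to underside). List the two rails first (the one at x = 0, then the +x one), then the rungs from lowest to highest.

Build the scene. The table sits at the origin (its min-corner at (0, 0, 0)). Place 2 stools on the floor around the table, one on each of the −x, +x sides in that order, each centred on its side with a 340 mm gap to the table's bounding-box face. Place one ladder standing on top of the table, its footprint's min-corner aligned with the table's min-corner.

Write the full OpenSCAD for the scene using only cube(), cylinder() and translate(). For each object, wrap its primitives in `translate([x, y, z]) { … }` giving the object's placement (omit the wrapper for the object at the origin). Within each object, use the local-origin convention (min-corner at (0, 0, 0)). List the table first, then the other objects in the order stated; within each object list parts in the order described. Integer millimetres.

translate([0, 0, 693]) cube([604, 967, 44]);
translate([42, 42, 0]) cube([82, 82, 693]);
translate([480, 42, 0]) cube([82, 82, 693]);
translate([42, 843, 0]) cube([82, 82, 693]);
translate([480, 843, 0]) cube([82, 82, 693]);
translate([-616, 307, 0]) {
  translate([0, 0, 361]) cube([276, 353, 31]);
  translate([23, 23, 0]) cylinder(h = 361, r = 23);
  translate([253, 23, 0]) cylinder(h = 361, r = 23);
  translate([23, 330, 0]) cylinder(h = 361, r = 23);
  translate([253, 330, 0]) cylinder(h = 361, r = 23);
}
translate([944, 307, 0]) {
  translate([0, 0, 361]) cube([276, 353, 31]);
  translate([23, 23, 0]) cylinder(h = 361, r = 23);
  translate([253, 23, 0]) cylinder(h = 361, r = 23);
  translate([23, 330, 0]) cylinder(h = 361, r = 23);
  translate([253, 330, 0]) cylinder(h = 361, r = 23);
}
translate([0, 0, 737]) {
  cube([44, 46, 1786]);
  translate([432, 0, 0]) cube([44, 46, 1786]);
  translate([44, 0, 198]) cube([388, 46, 31]);
  translate([44, 0, 475]) cube([388, 46, 31]);
  translate([44, 0, 752]) cube([388, 46, 31]);
  translate([44, 0, 1029]) cube([388, 46, 31]);
  translate([44, 0, 1306]) cube([388, 46, 31]);
  translate([44, 0, 1583]) cube([388, 46, 31]);
}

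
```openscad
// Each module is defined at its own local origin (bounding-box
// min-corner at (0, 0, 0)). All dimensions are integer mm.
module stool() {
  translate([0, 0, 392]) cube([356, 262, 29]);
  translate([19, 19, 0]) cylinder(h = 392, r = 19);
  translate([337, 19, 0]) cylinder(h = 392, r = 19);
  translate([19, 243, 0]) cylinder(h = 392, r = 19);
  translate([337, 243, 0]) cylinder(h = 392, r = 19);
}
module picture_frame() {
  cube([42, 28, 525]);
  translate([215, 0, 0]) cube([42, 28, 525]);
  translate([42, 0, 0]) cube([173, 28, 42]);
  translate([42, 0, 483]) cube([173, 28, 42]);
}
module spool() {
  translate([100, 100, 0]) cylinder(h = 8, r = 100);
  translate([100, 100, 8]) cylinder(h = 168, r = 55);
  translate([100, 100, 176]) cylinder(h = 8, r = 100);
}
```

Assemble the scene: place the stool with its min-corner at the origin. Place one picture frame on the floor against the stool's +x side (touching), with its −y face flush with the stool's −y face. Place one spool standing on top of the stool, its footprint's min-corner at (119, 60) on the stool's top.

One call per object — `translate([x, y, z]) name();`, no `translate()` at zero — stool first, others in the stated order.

stool();
translate([356, 0, 0]) picture_frame();
translate([119, 60, 421]) spool();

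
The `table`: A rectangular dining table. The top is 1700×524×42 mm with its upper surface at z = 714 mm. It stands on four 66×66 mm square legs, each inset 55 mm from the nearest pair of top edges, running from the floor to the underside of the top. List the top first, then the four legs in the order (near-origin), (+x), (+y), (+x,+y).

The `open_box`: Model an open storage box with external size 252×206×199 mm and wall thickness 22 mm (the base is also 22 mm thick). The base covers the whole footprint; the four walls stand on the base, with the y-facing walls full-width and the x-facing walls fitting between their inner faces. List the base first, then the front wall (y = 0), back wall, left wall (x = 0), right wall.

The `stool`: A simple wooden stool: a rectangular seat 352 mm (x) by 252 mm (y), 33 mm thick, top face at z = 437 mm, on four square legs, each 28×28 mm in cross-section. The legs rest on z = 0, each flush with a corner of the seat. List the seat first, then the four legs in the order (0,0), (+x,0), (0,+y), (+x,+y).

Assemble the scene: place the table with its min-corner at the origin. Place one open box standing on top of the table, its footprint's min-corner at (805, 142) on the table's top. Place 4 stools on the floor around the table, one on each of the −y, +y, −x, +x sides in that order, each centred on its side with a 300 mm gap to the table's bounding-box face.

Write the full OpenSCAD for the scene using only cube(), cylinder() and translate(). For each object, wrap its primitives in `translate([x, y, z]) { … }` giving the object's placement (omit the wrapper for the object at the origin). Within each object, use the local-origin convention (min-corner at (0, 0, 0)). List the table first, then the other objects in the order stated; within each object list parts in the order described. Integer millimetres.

translate([0, 0, 672]) cube([1700, 524, 42]);
translate([55, 55, 0]) cube([66, 66, 672]);
translate([1579, 55, 0]) cube([66, 66, 672]);
translate([55, 403, 0]) cube([66, 66, 672]);
translate([1579, 403, 0]) cube([66, 66, 672]);
translate([805, 142, 714]) {
  cube([252, 206, 22]);
  translate([0, 0, 22]) cube([252, 22, 177]);
  translate([0, 184, 22]) cube([252, 22, 177]);
  translate([0, 22, 22]) cube([22, 162, 177]);
  translate([230, 22, 22]) cube([22, 162, 177]);
}
translate([674, -552, 0]) {
  translate([0, 0, 404]) cube([352, 252, 33]);
  cube([28, 28, 404]);
  translate([324, 0, 0]) cube([28, 28, 404]);
  translate([0, 224, 0]) cube([28, 28, 404]);
  translate([324, 224, 0]) cube([28, 28, 404]);
}
translate([674, 824, 0]) {
  translate([0, 0, 404]) cube([352, 252, 33]);
  cube([28, 28, 404]);
  translate([324, 0, 0]) cube([28, 28, 404]);
  translate([0, 224, 0]) cube([28, 28, 404]);
  translate([324, 224, 0]) cube([28, 28, 404]);
}
translate([-652, 136, 0]) {
  translate([0, 0, 404]) cube([352, 252, 33]);
  cube([28, 28, 404]);
  translate([324, 0, 0]) cube([28, 28, 404]);
  translate([0, 224, 0]) cube([28, 28, 404]);
  translate([324, 224, 0]) cube([28, 28, 404]);
}
translate([2000, 136, 0]) {
  translate([0, 0, 404]) cube([352, 252, 33]);
  cube([28, 28, 404]);
  translate([324, 0, 0]) cube([28, 28, 404]);
  translate([0, 224, 0]) cube([28, 28, 404]);
  translate([324, 224, 0]) cube([28, 28, 404]);
}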